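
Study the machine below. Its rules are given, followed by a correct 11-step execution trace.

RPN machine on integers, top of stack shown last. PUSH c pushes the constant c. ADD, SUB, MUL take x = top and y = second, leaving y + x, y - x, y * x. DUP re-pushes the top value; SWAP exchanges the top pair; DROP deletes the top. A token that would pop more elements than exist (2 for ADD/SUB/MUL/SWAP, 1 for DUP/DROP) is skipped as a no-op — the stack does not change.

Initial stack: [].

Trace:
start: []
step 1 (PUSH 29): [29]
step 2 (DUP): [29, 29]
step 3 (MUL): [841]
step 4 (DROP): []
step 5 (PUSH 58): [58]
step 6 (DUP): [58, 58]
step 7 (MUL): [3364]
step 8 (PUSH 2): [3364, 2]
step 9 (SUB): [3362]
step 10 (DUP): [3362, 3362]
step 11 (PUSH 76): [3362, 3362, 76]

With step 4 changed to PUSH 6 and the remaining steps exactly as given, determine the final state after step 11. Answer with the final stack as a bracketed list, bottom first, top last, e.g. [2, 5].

[841, 6, 3362, 3362, 76]

(re-executing from step 4 with the substitution; state before step 4: [841])
step 4 (PUSH 6): [841, 6]
step 5 (PUSH 58): [841, 6, 58]
step 6 (DUP): [841, 6, 58, 58]
step 7 (MUL): [841, 6, 3364]
step 8 (PUSH 2): [841, 6, 3364, 2]
step 9 (SUB): [841, 6, 3362]
step 10 (DUP): [841, 6, 3362, 3362]
step 11 (PUSH 76): [841, 6, 3362, 3362, 76]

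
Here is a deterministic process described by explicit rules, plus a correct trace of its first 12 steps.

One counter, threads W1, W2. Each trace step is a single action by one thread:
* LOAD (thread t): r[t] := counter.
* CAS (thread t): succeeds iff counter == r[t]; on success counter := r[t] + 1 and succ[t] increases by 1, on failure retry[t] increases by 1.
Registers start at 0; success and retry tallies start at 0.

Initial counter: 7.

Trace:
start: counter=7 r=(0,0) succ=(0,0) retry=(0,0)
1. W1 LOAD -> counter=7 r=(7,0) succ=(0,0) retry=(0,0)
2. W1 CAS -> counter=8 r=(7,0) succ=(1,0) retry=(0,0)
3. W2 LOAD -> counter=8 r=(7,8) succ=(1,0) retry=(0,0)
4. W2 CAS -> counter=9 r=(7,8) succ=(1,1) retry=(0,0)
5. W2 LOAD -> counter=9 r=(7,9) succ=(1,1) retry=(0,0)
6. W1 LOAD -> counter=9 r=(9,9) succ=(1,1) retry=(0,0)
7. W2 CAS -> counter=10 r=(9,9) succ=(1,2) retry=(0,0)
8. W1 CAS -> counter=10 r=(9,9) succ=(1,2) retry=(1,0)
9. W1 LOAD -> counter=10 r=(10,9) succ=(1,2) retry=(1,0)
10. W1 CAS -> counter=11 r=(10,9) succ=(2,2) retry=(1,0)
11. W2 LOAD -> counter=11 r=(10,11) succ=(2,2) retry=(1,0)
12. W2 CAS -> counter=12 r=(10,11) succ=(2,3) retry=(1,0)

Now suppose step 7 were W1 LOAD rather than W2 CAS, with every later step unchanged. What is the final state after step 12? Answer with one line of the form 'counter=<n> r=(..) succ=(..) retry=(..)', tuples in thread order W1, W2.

(re-executing from step 7 with the substitution; state before step 7: counter=9 r=(9,9) succ=(1,1) retry=(0,0))
7. W1 LOAD -> counter=9 r=(9,9) succ=(1,1) retry=(0,0)
8. W1 CAS -> counter=10 r=(9,9) succ=(2,1) retry=(0,0)
9. W1 LOAD -> counter=10 r=(10,9) succ=(2,1) retry=(0,0)
10. W1 CAS -> counter=11 r=(10,9) succ=(3,1) retry=(0,0)
11. W2 LOAD -> counter=11 r=(10,11) succ=(3,1) retry=(0,0)
12. W2 CAS -> counter=12 r=(10,11) succ=(3,2) retry=(0,0)

counter=12 r=(10,11) succ=(3,2) retry=(0,0)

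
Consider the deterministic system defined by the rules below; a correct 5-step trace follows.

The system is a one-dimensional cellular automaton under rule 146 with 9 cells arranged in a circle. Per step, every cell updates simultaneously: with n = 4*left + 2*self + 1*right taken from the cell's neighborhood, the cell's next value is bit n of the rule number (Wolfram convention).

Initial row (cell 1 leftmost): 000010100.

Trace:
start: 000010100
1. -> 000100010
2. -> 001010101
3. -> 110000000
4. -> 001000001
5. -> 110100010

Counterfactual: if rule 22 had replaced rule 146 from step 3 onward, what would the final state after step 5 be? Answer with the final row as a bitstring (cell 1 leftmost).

000110110

(re-executing steps 3..5 under rule 22; state before step 3: 001010101)
3. -> 111010101
4. -> 000010100
5. -> 000110110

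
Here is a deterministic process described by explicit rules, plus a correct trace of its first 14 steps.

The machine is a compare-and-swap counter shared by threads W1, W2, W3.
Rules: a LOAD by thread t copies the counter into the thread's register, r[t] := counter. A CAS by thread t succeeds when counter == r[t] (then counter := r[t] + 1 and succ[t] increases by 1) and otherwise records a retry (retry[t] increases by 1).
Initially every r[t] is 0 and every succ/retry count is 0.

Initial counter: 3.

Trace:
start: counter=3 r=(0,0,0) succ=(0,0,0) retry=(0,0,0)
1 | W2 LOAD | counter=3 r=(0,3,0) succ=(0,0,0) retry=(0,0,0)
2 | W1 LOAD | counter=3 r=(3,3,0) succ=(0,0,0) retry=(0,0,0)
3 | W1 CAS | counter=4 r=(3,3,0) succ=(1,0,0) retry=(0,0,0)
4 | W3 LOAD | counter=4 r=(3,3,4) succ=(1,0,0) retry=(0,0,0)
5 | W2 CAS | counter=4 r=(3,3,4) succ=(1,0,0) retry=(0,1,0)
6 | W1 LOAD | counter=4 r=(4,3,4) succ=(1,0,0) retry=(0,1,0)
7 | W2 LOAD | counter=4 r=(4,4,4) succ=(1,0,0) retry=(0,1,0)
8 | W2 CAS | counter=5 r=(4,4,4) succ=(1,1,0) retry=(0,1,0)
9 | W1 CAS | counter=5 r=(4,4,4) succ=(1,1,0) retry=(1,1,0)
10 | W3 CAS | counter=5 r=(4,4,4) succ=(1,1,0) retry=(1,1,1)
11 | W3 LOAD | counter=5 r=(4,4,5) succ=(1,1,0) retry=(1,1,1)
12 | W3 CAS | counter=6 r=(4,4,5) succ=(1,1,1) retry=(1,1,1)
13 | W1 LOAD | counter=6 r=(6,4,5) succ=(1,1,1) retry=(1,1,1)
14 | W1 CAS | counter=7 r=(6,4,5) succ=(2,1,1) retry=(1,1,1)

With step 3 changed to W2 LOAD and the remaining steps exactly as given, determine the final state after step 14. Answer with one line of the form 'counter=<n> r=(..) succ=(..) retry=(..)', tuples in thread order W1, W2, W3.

counter=7 r=(6,4,5) succ=(1,2,1) retry=(1,0,1)

(re-executing from step 3 with the substitution; state before step 3: counter=3 r=(3,3,0) succ=(0,0,0) retry=(0,0,0))
3 | W2 LOAD | counter=3 r=(3,3,0) succ=(0,0,0) retry=(0,0,0)
4 | W3 LOAD | counter=3 r=(3,3,3) succ=(0,0,0) retry=(0,0,0)
5 | W2 CAS | counter=4 r=(3,3,3) succ=(0,1,0) retry=(0,0,0)
6 | W1 LOAD | counter=4 r=(4,3,3) succ=(0,1,0) retry=(0,0,0)
7 | W2 LOAD | counter=4 r=(4,4,3) succ=(0,1,0) retry=(0,0,0)
8 | W2 CAS | counter=5 r=(4,4,3) succ=(0,2,0) retry=(0,0,0)
9 | W1 CAS | counter=5 r=(4,4,3) succ=(0,2,0) retry=(1,0,0)
10 | W3 CAS | counter=5 r=(4,4,3) succ=(0,2,0) retry=(1,0,1)
11 | W3 LOAD | counter=5 r=(4,4,5) succ=(0,2,0) retry=(1,0,1)
12 | W3 CAS | counter=6 r=(4,4,5) succ=(0,2,1) retry=(1,0,1)
13 | W1 LOAD | counter=6 r=(6,4,5) succ=(0,2,1) retry=(1,0,1)
14 | W1 CAS | counter=7 r=(6,4,5) succ=(1,2,1) retry=(1,0,1)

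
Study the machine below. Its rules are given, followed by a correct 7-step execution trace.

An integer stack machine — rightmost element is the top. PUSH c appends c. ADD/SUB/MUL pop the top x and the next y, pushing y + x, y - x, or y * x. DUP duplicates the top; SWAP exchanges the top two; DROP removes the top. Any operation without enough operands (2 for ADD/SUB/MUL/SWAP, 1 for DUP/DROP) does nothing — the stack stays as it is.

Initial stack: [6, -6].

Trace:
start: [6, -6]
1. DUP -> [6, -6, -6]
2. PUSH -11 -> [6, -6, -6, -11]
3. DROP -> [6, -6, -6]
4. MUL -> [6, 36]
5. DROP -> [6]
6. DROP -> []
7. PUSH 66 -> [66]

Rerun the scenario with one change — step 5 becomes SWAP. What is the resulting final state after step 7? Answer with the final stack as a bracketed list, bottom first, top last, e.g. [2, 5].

[36, 66]

(re-executing from step 5 with the substitution; state before step 5: [6, 36])
5. SWAP -> [36, 6]
6. DROP -> [36]
7. PUSH 66 -> [36, 66]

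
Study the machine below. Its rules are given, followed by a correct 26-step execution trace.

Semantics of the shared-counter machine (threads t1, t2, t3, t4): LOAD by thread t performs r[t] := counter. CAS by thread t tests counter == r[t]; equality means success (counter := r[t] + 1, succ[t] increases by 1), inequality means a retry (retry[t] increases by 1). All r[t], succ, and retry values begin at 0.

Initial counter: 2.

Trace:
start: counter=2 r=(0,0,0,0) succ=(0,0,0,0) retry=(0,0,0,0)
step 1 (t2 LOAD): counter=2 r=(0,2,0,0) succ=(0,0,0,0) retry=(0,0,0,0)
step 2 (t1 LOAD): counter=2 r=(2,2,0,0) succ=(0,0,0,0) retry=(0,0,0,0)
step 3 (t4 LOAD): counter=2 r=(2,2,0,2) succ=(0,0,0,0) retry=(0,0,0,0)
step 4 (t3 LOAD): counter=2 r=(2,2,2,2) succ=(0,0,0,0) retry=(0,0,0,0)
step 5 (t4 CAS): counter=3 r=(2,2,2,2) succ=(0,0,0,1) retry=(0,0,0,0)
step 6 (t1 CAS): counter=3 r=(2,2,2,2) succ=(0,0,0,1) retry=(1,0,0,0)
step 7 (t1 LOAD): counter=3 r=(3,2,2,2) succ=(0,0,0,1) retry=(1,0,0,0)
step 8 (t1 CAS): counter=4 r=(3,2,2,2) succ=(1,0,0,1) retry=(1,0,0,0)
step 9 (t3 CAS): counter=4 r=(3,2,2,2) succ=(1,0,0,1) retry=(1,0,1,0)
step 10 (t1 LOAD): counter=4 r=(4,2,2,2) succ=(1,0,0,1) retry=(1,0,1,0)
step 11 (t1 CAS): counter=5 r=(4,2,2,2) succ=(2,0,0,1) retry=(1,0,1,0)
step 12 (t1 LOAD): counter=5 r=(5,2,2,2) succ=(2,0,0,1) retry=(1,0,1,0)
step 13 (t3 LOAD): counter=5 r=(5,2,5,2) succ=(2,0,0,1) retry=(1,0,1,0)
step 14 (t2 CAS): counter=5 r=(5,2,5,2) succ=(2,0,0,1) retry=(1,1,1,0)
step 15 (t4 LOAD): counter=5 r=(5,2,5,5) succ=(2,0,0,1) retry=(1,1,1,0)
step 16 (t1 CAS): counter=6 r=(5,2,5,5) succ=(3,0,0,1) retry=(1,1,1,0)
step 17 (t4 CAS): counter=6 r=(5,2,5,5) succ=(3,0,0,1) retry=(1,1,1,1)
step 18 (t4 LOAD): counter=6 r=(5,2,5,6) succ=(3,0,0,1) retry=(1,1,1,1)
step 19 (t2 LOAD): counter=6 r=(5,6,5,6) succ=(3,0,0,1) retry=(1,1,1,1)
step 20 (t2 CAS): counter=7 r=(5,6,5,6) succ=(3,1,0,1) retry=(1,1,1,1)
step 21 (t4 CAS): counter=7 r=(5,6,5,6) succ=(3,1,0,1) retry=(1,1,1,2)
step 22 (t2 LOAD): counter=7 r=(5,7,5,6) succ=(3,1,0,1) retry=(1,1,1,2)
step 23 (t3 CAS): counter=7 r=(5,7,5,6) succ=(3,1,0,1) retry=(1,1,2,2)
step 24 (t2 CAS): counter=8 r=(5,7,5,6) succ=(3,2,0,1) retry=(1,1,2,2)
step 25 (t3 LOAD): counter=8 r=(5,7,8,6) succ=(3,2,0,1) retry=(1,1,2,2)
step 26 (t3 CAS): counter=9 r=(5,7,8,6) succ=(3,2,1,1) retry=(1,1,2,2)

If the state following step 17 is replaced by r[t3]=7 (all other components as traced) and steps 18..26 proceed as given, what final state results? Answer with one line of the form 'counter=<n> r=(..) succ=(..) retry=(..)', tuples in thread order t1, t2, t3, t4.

counter=9 r=(5,7,8,6) succ=(3,1,2,1) retry=(1,2,1,2)

state after step 17 := counter=6 r=(5,2,7,5) succ=(3,0,0,1) retry=(1,1,1,1)
step 18 (t4 LOAD): counter=6 r=(5,2,7,6) succ=(3,0,0,1) retry=(1,1,1,1)
step 19 (t2 LOAD): counter=6 r=(5,6,7,6) succ=(3,0,0,1) retry=(1,1,1,1)
step 20 (t2 CAS): counter=7 r=(5,6,7,6) succ=(3,1,0,1) retry=(1,1,1,1)
step 21 (t4 CAS): counter=7 r=(5,6,7,6) succ=(3,1,0,1) retry=(1,1,1,2)
step 22 (t2 LOAD): counter=7 r=(5,7,7,6) succ=(3,1,0,1) retry=(1,1,1,2)
step 23 (t3 CAS): counter=8 r=(5,7,7,6) succ=(3,1,1,1) retry=(1,1,1,2)
step 24 (t2 CAS): counter=8 r=(5,7,7,6) succ=(3,1,1,1) retry=(1,2,1,2)
step 25 (t3 LOAD): counter=8 r=(5,7,8,6) succ=(3,1,1,1) retry=(1,2,1,2)
step 26 (t3 CAS): counter=9 r=(5,7,8,6) succ=(3,1,2,1) retry=(1,2,1,2)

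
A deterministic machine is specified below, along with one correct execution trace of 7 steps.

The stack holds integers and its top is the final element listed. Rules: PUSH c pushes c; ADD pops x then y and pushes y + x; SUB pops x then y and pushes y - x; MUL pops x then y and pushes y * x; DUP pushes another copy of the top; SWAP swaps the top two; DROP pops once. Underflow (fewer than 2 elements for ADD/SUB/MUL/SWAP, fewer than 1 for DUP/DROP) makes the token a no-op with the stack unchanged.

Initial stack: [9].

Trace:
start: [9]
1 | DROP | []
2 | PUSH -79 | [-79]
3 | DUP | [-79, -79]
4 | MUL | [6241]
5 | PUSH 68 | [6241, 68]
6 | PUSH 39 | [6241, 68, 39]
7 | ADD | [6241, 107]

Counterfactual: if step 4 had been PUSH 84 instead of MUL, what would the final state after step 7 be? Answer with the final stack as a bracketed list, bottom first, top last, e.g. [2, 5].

(re-executing from step 4 with the substitution; state before step 4: [-79, -79])
4 | PUSH 84 | [-79, -79, 84]
5 | PUSH 68 | [-79, -79, 84, 68]
6 | PUSH 39 | [-79, -79, 84, 68, 39]
7 | ADD | [-79, -79, 84, 107]

[-79, -79, 84, 107]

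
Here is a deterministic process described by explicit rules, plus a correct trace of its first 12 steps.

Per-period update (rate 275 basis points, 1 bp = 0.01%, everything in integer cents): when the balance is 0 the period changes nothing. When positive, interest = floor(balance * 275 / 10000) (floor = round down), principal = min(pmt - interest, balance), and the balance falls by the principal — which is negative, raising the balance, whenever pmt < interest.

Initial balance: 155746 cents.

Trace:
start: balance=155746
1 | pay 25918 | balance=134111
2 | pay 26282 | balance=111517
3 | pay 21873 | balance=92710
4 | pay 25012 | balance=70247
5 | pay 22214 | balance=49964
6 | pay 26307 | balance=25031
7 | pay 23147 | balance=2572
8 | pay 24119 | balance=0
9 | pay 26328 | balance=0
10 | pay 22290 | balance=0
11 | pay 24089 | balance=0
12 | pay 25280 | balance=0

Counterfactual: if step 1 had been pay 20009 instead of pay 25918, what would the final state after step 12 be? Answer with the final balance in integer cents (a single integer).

(re-executing from step 1 with the substitution; state before step 1: balance=155746)
1 | pay 20009 | balance=140020
2 | pay 26282 | balance=117588
3 | pay 21873 | balance=98948
4 | pay 25012 | balance=76657
5 | pay 22214 | balance=56551
6 | pay 26307 | balance=31799
7 | pay 23147 | balance=9526
8 | pay 24119 | balance=0
9 | pay 26328 | balance=0
10 | pay 22290 | balance=0
11 | pay 24089 | balance=0
12 | pay 25280 | balance=0

0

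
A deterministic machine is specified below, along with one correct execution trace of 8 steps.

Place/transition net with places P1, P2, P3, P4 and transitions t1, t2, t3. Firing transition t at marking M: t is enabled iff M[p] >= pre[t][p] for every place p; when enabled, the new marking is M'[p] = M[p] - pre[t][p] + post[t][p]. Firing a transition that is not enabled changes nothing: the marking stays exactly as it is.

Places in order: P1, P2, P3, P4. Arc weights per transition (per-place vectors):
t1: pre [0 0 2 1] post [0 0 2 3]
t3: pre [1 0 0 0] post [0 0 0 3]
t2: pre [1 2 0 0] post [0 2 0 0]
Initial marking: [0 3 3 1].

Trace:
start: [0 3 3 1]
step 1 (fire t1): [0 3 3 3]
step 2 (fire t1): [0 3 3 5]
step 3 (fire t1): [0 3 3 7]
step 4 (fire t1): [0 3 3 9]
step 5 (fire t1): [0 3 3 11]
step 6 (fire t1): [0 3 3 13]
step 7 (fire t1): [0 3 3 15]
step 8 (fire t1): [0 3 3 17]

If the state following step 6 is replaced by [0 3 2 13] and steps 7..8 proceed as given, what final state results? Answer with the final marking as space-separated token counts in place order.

0 3 2 17

state after step 6 := [0 3 2 13]
step 7 (fire t1): [0 3 2 15]
step 8 (fire t1): [0 3 2 17]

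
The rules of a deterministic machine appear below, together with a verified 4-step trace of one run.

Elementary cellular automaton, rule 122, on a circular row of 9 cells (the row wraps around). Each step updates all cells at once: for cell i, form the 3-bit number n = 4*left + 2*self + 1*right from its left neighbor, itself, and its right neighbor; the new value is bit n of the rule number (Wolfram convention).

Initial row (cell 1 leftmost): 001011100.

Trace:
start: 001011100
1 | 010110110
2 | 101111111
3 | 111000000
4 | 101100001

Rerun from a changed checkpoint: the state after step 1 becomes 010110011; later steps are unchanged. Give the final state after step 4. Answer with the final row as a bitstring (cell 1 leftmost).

101100001

state after step 1 := 010110011
2 | 101111111
3 | 111000000
4 | 101100001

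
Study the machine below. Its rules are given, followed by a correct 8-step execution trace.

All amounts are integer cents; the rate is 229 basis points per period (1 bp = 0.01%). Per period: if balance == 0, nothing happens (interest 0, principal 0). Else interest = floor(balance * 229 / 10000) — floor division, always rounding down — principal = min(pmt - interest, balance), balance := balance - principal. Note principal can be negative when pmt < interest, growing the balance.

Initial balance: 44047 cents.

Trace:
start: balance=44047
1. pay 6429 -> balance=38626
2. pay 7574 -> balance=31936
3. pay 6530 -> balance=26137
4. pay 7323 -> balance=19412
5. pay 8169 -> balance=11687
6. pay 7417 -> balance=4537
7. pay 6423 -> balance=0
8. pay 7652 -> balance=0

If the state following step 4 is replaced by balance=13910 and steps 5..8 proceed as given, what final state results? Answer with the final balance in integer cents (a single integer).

state after step 4 := balance=13910
5. pay 8169 -> balance=6059
6. pay 7417 -> balance=0
7. pay 6423 -> balance=0
8. pay 7652 -> balance=0

0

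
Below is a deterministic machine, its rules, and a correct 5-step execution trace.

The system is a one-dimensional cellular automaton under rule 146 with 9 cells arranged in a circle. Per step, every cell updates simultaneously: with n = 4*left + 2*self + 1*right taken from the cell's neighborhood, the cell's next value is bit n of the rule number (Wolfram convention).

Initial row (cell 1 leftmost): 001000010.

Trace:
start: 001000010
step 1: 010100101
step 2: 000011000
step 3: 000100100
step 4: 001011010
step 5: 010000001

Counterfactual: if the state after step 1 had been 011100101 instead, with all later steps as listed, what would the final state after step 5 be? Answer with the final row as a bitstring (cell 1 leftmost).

000110000

state after step 1 := 011100101
step 2: 001011000
step 3: 010000100
step 4: 101001010
step 5: 000110000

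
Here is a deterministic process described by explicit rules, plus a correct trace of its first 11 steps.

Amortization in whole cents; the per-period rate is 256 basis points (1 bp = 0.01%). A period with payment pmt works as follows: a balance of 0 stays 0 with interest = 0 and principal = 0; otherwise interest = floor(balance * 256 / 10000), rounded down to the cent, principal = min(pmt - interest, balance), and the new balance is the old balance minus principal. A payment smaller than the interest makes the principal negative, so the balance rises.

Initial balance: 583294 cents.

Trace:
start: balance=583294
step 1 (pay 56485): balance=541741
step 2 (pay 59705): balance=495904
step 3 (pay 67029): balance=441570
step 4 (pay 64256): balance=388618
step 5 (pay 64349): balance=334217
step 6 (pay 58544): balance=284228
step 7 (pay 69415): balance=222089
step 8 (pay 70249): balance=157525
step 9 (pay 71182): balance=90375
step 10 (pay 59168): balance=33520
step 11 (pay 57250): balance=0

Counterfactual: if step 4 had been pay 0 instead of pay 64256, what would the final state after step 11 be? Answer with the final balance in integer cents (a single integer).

(re-executing from step 4 with the substitution; state before step 4: balance=441570)
step 4 (pay 0): balance=452874
step 5 (pay 64349): balance=400118
step 6 (pay 58544): balance=351817
step 7 (pay 69415): balance=291408
step 8 (pay 70249): balance=228619
step 9 (pay 71182): balance=163289
step 10 (pay 59168): balance=108301
step 11 (pay 57250): balance=53823

53823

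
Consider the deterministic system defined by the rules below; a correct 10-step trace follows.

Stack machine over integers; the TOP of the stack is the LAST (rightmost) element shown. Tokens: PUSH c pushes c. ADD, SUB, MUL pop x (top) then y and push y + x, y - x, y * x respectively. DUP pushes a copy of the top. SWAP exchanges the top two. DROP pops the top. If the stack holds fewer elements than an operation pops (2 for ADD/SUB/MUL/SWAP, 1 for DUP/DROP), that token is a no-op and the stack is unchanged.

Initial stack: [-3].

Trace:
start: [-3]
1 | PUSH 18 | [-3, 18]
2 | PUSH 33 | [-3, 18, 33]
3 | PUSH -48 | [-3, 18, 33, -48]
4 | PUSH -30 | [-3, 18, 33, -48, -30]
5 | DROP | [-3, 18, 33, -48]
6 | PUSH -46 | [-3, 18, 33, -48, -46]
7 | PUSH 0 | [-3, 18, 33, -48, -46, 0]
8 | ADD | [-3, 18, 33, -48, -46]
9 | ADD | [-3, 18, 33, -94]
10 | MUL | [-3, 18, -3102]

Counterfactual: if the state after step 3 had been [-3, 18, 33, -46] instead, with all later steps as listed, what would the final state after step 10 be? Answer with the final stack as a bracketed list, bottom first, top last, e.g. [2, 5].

[-3, 18, -3036]

state after step 3 := [-3, 18, 33, -46]
4 | PUSH -30 | [-3, 18, 33, -46, -30]
5 | DROP | [-3, 18, 33, -46]
6 | PUSH -46 | [-3, 18, 33, -46, -46]
7 | PUSH 0 | [-3, 18, 33, -46, -46, 0]
8 | ADD | [-3, 18, 33, -46, -46]
9 | ADD | [-3, 18, 33, -92]
10 | MUL | [-3, 18, -3036]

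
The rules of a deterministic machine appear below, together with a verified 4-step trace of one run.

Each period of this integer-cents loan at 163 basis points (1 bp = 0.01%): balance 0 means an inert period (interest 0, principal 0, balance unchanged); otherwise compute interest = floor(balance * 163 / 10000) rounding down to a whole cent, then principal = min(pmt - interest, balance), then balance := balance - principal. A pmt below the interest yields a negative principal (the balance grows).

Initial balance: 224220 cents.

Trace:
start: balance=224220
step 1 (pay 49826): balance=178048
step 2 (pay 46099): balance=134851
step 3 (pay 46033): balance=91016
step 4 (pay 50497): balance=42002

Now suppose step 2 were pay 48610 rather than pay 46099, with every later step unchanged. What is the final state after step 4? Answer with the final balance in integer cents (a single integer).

(re-executing from step 2 with the substitution; state before step 2: balance=178048)
step 2 (pay 48610): balance=132340
step 3 (pay 46033): balance=88464
step 4 (pay 50497): balance=39408

39408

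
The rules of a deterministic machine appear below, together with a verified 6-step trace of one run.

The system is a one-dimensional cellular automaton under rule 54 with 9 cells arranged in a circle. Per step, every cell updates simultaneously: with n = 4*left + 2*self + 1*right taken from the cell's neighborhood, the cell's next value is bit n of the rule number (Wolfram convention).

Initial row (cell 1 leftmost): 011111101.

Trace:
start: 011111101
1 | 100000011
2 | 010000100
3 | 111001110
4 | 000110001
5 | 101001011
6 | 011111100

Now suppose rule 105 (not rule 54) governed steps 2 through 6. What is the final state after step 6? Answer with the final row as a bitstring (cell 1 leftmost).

110000110

(re-executing steps 2..6 under rule 105; state before step 2: 100000011)
2 | 101111010
3 | 011001101
4 | 111001110
5 | 101001011
6 | 110000110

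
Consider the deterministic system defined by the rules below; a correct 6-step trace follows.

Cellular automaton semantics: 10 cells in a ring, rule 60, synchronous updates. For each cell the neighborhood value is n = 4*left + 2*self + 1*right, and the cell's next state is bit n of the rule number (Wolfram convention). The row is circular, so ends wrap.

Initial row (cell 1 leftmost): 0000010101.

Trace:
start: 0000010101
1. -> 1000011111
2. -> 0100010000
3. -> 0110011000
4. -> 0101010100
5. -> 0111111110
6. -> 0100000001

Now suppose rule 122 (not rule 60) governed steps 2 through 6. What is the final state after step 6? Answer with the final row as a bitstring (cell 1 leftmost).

1100111111

(re-executing steps 2..6 under rule 122; state before step 2: 1000011111)
2. -> 1100110000
3. -> 1111111001
4. -> 0000001111
5. -> 1000011001
6. -> 1100111111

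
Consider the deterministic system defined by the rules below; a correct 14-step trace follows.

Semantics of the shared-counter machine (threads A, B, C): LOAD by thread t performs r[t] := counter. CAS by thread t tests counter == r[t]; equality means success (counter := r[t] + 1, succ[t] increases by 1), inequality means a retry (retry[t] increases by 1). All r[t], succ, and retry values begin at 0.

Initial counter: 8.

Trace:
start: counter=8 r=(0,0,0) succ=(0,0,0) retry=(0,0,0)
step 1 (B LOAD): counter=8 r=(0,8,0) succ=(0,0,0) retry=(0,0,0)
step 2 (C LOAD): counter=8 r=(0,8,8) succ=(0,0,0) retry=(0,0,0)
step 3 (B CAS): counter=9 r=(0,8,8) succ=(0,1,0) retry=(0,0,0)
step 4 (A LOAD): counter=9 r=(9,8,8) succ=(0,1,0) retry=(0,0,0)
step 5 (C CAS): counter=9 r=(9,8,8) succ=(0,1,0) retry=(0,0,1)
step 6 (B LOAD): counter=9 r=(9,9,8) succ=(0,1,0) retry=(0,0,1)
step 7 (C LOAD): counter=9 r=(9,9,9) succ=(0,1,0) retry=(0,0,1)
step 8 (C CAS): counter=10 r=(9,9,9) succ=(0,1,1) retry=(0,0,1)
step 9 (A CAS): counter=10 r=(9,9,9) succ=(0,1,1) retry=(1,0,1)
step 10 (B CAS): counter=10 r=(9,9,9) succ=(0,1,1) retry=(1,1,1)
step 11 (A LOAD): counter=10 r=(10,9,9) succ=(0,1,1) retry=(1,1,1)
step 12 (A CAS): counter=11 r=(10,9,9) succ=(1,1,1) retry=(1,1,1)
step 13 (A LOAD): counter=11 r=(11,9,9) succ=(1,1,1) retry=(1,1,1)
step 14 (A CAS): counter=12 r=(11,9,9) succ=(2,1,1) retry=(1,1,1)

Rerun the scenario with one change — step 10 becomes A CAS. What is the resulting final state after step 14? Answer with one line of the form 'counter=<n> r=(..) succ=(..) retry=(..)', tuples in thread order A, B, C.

(re-executing from step 10 with the substitution; state before step 10: counter=10 r=(9,9,9) succ=(0,1,1) retry=(1,0,1))
step 10 (A CAS): counter=10 r=(9,9,9) succ=(0,1,1) retry=(2,0,1)
step 11 (A LOAD): counter=10 r=(10,9,9) succ=(0,1,1) retry=(2,0,1)
step 12 (A CAS): counter=11 r=(10,9,9) succ=(1,1,1) retry=(2,0,1)
step 13 (A LOAD): counter=11 r=(11,9,9) succ=(1,1,1) retry=(2,0,1)
step 14 (A CAS): counter=12 r=(11,9,9) succ=(2,1,1) retry=(2,0,1)

counter=12 r=(11,9,9) succ=(2,1,1) retry=(2,0,1)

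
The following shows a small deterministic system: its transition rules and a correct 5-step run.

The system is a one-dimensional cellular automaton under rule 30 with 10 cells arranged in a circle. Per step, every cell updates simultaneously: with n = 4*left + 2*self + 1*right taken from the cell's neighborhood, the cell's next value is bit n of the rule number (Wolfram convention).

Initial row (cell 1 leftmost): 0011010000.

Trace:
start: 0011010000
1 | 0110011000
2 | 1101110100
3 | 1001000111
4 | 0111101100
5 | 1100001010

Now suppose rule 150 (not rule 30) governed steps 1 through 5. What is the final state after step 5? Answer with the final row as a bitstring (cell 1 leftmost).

1010001101

(re-executing steps 1..5 under rule 150; state before step 1: 0011010000)
1 | 0100011000
2 | 1110100100
3 | 0100111111
4 | 0111011110
5 | 1010001101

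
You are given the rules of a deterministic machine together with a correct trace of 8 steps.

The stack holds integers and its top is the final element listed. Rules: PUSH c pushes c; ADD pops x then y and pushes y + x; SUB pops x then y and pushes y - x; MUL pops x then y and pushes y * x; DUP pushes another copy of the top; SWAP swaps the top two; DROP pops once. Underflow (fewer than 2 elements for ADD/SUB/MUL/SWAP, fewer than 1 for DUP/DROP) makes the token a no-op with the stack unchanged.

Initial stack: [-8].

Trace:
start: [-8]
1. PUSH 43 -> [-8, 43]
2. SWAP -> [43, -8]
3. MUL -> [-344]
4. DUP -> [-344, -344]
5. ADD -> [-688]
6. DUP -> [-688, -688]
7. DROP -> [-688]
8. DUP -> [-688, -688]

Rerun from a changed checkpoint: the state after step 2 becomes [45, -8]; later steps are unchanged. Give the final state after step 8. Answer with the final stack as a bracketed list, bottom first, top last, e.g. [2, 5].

state after step 2 := [45, -8]
3. MUL -> [-360]
4. DUP -> [-360, -360]
5. ADD -> [-720]
6. DUP -> [-720, -720]
7. DROP -> [-720]
8. DUP -> [-720, -720]

[-720, -720]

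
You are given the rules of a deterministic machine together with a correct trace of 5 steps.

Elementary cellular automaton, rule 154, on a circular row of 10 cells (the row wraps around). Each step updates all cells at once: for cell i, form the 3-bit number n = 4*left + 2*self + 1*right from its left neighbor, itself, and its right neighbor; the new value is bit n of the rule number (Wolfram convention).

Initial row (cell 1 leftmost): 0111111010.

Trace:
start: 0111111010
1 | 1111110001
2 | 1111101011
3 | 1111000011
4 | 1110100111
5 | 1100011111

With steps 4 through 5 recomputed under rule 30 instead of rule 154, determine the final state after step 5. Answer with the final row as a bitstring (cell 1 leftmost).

0001111101

(re-executing steps 4..5 under rule 30; state before step 4: 1111000011)
4 | 0000100110
5 | 0001111101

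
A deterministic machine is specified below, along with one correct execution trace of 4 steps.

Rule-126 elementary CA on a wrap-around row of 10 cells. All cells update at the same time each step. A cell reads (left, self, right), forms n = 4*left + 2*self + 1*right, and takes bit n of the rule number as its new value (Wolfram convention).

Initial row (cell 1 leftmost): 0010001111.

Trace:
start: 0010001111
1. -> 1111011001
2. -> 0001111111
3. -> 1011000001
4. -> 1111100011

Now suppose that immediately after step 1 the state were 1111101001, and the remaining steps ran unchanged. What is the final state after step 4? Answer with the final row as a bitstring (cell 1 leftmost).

1111110011

state after step 1 := 1111101001
2. -> 0000111111
3. -> 1001100001
4. -> 1111110011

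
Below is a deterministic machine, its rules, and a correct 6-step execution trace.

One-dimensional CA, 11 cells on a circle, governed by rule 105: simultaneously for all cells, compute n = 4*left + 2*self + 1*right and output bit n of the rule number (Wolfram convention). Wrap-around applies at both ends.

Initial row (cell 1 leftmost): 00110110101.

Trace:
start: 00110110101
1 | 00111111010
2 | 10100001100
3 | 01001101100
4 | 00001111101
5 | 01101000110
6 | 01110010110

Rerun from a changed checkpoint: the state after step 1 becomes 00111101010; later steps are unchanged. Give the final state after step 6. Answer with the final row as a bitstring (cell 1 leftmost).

state after step 1 := 00111101010
2 | 10100110100
3 | 01000111000
4 | 00010101011
5 | 01001010111
6 | 10000101101

10000101101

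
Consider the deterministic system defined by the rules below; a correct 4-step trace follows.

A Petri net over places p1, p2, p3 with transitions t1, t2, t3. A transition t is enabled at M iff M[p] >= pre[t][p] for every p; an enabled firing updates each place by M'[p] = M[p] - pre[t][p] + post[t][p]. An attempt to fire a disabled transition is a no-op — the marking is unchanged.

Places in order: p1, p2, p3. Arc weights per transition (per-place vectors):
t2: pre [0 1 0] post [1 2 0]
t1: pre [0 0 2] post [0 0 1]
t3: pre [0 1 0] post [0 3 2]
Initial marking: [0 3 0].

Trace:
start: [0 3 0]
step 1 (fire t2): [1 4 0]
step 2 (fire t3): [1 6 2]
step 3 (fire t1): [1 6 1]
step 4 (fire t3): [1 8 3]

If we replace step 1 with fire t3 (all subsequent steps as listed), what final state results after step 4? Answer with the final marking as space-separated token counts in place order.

(re-executing from step 1 with the substitution; state before step 1: [0 3 0])
step 1 (fire t3): [0 5 2]
step 2 (fire t3): [0 7 4]
step 3 (fire t1): [0 7 3]
step 4 (fire t3): [0 9 5]

0 9 5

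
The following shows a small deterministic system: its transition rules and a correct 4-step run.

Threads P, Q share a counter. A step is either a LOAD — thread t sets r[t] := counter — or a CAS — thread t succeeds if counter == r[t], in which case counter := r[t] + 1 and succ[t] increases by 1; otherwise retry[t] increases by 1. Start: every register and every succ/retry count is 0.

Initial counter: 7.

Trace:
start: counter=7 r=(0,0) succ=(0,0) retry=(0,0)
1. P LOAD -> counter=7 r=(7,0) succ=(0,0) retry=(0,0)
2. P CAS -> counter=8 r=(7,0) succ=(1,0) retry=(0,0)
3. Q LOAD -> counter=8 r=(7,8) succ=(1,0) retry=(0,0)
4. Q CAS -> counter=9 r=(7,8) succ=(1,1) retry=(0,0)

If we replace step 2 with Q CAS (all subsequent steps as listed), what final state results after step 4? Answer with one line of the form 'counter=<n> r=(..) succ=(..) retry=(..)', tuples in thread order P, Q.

(re-executing from step 2 with the substitution; state before step 2: counter=7 r=(7,0) succ=(0,0) retry=(0,0))
2. Q CAS -> counter=7 r=(7,0) succ=(0,0) retry=(0,1)
3. Q LOAD -> counter=7 r=(7,7) succ=(0,0) retry=(0,1)
4. Q CAS -> counter=8 r=(7,7) succ=(0,1) retry=(0,1)

counter=8 r=(7,7) succ=(0,1) retry=(0,1)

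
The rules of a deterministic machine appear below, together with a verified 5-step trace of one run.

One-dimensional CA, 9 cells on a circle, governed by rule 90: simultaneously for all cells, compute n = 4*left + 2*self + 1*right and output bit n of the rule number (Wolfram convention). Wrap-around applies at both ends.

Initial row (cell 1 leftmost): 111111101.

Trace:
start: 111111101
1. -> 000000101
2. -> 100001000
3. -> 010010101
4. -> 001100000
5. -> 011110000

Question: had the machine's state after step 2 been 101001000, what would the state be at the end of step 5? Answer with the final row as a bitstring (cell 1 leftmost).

001011001

state after step 2 := 101001000
3. -> 000110101
4. -> 101110000
5. -> 001011001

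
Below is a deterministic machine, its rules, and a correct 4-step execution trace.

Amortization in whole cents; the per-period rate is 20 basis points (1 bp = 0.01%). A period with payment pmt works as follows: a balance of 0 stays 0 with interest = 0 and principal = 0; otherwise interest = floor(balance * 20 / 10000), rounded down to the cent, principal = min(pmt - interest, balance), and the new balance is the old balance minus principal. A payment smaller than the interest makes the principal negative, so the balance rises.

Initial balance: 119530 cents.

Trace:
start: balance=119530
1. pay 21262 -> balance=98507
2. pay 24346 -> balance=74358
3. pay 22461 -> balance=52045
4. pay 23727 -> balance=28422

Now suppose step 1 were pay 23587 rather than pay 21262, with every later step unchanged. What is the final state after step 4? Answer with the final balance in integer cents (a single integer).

(re-executing from step 1 with the substitution; state before step 1: balance=119530)
1. pay 23587 -> balance=96182
2. pay 24346 -> balance=72028
3. pay 22461 -> balance=49711
4. pay 23727 -> balance=26083

26083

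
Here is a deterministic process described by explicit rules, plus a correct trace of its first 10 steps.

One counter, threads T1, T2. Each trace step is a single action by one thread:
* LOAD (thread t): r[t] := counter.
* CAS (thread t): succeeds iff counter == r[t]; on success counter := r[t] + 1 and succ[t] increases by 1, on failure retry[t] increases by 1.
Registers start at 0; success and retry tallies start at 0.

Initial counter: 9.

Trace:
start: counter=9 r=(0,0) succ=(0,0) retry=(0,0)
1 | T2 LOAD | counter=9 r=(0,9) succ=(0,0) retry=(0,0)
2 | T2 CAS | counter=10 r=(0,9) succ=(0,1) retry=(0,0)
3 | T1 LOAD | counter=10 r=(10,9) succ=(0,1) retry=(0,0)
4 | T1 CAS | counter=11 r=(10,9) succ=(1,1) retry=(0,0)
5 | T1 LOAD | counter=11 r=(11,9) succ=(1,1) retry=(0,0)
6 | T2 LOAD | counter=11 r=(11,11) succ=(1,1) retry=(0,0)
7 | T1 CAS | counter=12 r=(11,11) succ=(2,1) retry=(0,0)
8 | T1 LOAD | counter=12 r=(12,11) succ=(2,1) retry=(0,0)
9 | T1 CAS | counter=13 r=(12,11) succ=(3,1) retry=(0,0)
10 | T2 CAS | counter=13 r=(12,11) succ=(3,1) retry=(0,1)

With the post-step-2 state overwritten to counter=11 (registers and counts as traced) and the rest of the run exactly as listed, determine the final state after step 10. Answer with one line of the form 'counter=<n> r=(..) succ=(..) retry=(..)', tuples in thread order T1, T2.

counter=14 r=(13,12) succ=(3,1) retry=(0,1)

state after step 2 := counter=11 r=(0,9) succ=(0,1) retry=(0,0)
3 | T1 LOAD | counter=11 r=(11,9) succ=(0,1) retry=(0,0)
4 | T1 CAS | counter=12 r=(11,9) succ=(1,1) retry=(0,0)
5 | T1 LOAD | counter=12 r=(12,9) succ=(1,1) retry=(0,0)
6 | T2 LOAD | counter=12 r=(12,12) succ=(1,1) retry=(0,0)
7 | T1 CAS | counter=13 r=(12,12) succ=(2,1) retry=(0,0)
8 | T1 LOAD | counter=13 r=(13,12) succ=(2,1) retry=(0,0)
9 | T1 CAS | counter=14 r=(13,12) succ=(3,1) retry=(0,0)
10 | T2 CAS | counter=14 r=(13,12) succ=(3,1) retry=(0,1)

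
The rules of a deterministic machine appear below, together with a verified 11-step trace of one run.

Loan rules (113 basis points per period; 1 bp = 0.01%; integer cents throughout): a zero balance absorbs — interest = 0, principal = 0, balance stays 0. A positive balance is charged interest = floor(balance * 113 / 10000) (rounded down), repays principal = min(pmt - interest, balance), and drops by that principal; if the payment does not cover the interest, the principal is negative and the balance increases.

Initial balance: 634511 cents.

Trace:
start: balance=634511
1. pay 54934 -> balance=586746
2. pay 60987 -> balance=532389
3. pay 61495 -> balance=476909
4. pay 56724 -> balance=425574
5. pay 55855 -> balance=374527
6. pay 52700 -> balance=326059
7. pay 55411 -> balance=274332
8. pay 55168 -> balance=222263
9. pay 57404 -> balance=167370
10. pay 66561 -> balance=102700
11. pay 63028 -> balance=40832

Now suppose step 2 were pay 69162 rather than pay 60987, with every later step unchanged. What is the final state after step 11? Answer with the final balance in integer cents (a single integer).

31787

(re-executing from step 2 with the substitution; state before step 2: balance=586746)
2. pay 69162 -> balance=524214
3. pay 61495 -> balance=468642
4. pay 56724 -> balance=417213
5. pay 55855 -> balance=366072
6. pay 52700 -> balance=317508
7. pay 55411 -> balance=265684
8. pay 55168 -> balance=213518
9. pay 57404 -> balance=158526
10. pay 66561 -> balance=93756
11. pay 63028 -> balance=31787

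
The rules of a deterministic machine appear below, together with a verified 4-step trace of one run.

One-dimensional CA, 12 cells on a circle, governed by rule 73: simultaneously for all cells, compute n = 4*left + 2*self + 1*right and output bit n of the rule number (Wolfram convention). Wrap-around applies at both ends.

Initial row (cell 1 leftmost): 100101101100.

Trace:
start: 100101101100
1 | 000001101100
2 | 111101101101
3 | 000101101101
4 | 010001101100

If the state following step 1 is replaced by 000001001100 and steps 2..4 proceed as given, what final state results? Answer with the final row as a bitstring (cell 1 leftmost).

state after step 1 := 000001001100
2 | 111100001101
3 | 000101101101
4 | 010001101100

010001101100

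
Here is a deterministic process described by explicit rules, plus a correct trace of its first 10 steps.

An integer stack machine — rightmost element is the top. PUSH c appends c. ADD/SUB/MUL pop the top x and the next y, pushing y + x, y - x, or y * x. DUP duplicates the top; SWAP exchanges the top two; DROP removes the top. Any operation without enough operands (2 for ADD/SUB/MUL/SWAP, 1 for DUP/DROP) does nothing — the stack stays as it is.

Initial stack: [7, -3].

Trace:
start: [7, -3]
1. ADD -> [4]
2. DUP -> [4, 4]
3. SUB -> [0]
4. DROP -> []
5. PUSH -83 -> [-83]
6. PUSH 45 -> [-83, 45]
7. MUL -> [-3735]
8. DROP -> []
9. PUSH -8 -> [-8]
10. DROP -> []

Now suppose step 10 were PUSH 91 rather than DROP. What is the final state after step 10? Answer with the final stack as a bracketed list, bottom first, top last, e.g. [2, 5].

[-8, 91]

(re-executing from step 10 with the substitution; state before step 10: [-8])
10. PUSH 91 -> [-8, 91]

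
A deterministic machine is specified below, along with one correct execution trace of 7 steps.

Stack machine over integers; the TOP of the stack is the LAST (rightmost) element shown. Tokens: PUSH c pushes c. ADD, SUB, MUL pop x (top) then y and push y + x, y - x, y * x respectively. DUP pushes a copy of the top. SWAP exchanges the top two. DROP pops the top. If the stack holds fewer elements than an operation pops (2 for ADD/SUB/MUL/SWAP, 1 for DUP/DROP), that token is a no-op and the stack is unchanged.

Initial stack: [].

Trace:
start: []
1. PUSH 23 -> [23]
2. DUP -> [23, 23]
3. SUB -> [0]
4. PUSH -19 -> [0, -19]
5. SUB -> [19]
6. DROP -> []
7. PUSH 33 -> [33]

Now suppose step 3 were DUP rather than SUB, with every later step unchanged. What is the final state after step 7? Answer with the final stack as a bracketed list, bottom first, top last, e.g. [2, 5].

(re-executing from step 3 with the substitution; state before step 3: [23, 23])
3. DUP -> [23, 23, 23]
4. PUSH -19 -> [23, 23, 23, -19]
5. SUB -> [23, 23, 42]
6. DROP -> [23, 23]
7. PUSH 33 -> [23, 23, 33]

[23, 23, 33]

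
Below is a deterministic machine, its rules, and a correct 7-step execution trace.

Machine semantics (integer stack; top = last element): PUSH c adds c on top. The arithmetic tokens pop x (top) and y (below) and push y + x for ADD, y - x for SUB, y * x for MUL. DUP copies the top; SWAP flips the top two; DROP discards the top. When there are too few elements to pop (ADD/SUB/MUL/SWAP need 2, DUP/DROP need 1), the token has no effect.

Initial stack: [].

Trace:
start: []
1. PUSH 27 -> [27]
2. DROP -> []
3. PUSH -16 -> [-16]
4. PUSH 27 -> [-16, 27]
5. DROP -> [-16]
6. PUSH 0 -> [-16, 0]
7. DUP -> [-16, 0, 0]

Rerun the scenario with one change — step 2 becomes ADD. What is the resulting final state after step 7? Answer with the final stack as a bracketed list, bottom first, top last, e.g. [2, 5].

(re-executing from step 2 with the substitution; state before step 2: [27])
2. ADD -> [27]
3. PUSH -16 -> [27, -16]
4. PUSH 27 -> [27, -16, 27]
5. DROP -> [27, -16]
6. PUSH 0 -> [27, -16, 0]
7. DUP -> [27, -16, 0, 0]

[27, -16, 0, 0]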